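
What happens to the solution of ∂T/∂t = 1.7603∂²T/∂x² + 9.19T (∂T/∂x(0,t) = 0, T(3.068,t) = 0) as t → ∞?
T grows unboundedly. Reaction dominates diffusion (r=9.19 > κπ²/(4L²)≈0.46); solution grows exponentially.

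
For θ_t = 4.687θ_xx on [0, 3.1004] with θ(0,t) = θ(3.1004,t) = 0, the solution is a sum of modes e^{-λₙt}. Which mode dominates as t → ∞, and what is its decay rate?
Eigenvalues: λₙ = 4.687n²π²/3.1004².
First three modes:
  n=1: λ₁ = 4.687π²/3.1004² ≈ 4.812
  n=2: λ₂ = 18.748π²/3.1004² ≈ 19.249 (4× faster decay)
  n=3: λ₃ = 42.183π²/3.1004² ≈ 43.311 (9× faster decay)
As t → ∞, higher modes decay exponentially faster. The n=1 mode dominates: θ ~ c₁ sin(πx/3.1004) e^{-λ₁t}.
Decay rate: λ₁ = 4.687π²/3.1004² ≈ 4.812.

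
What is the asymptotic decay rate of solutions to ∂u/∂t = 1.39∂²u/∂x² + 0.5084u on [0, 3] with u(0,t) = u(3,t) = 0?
Eigenvalues: λₙ = 1.39n²π²/3² - 0.5084.
First three modes:
  n=1: λ₁ = 1.39π²/3² - 0.5084 ≈ 1.016
  n=2: λ₂ = 5.56π²/3² - 0.5084 ≈ 5.589
  n=3: λ₃ = 12.51π²/3² - 0.5084 ≈ 13.21
Since 1.39π²/3² ≈ 1.524 > 0.5084, all λₙ > 0.
The n=1 mode decays slowest → dominates as t → ∞.
Asymptotic: u ~ c₁ sin(πx/3) e^{-λ₁t} with decay rate λ₁ ≈ 1.016.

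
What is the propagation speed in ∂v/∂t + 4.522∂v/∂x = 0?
Speed = 4.522. Information travels along x - 4.522t = const (rightward).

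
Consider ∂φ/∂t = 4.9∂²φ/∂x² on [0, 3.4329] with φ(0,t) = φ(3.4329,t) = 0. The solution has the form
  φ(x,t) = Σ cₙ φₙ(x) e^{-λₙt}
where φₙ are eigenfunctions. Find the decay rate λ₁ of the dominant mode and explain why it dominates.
Eigenvalues: λₙ = 4.9n²π²/3.4329².
First three modes:
  n=1: λ₁ = 4.9π²/3.4329² ≈ 4.104
  n=2: λ₂ = 19.6π²/3.4329² ≈ 16.415 (4× faster decay)
  n=3: λ₃ = 44.1π²/3.4329² ≈ 36.933 (9× faster decay)
As t → ∞, higher modes decay exponentially faster. The n=1 mode dominates: φ ~ c₁ sin(πx/3.4329) e^{-λ₁t}.
Decay rate: λ₁ = 4.9π²/3.4329² ≈ 4.104.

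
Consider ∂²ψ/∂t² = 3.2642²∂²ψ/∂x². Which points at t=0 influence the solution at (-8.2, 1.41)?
Domain of dependence: [-12.802522, -3.597478]. Signals travel at speed 3.2642, so data within |x - -8.2| ≤ 3.2642·1.41 = 4.602522 can reach the point.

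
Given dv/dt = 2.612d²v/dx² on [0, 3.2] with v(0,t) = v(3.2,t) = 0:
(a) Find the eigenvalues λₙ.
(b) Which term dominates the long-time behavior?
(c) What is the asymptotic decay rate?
Eigenvalues: λₙ = 2.612n²π²/3.2².
First three modes:
  n=1: λ₁ = 2.612π²/3.2² ≈ 2.518
  n=2: λ₂ = 10.448π²/3.2² ≈ 10.07 (4× faster decay)
  n=3: λ₃ = 23.508π²/3.2² ≈ 22.658 (9× faster decay)
As t → ∞, higher modes decay exponentially faster. The n=1 mode dominates: v ~ c₁ sin(πx/3.2) e^{-λ₁t}.
Decay rate: λ₁ = 2.612π²/3.2² ≈ 2.518.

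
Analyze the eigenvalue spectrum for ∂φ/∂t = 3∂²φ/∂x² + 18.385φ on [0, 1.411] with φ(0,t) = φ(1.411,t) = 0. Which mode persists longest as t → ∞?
Eigenvalues: λₙ = 3n²π²/1.411² - 18.385.
First three modes:
  n=1: λ₁ = 3π²/1.411² - 18.385 ≈ -3.513
  n=2: λ₂ = 12π²/1.411² - 18.385 ≈ 41.103
  n=3: λ₃ = 27π²/1.411² - 18.385 ≈ 115.462
Since 3π²/1.411² ≈ 14.872 < 18.385, λ₁ < 0.
The n=1 mode grows fastest (−λₙ is largest for n=1) → dominates.
Asymptotic: φ ~ c₁ sin(πx/1.411) e^{3.513t} (exponential growth at rate −λ₁ ≈ 3.513).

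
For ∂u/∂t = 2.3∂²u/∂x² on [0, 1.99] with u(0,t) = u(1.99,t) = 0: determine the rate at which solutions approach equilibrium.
Eigenvalues: λₙ = 2.3n²π²/1.99².
First three modes:
  n=1: λ₁ = 2.3π²/1.99² ≈ 5.732
  n=2: λ₂ = 9.2π²/1.99² ≈ 22.929 (4× faster decay)
  n=3: λ₃ = 20.7π²/1.99² ≈ 51.59 (9× faster decay)
As t → ∞, higher modes decay exponentially faster. The n=1 mode dominates: u ~ c₁ sin(πx/1.99) e^{-λ₁t}.
Decay rate: λ₁ = 2.3π²/1.99² ≈ 5.732.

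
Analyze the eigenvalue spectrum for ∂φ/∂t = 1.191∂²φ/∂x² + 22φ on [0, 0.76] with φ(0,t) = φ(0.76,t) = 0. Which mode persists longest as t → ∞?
Eigenvalues: λₙ = 1.191n²π²/0.76² - 22.
First three modes:
  n=1: λ₁ = 1.191π²/0.76² - 22 ≈ -1.649
  n=2: λ₂ = 4.764π²/0.76² - 22 ≈ 59.404
  n=3: λ₃ = 10.719π²/0.76² - 22 ≈ 161.158
Since 1.191π²/0.76² ≈ 20.351 < 22, λ₁ < 0.
The n=1 mode grows fastest (−λₙ is largest for n=1) → dominates.
Asymptotic: φ ~ c₁ sin(πx/0.76) e^{1.649t} (exponential growth at rate −λ₁ ≈ 1.649).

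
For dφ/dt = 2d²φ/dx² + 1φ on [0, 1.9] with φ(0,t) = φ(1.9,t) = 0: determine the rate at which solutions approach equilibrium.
Eigenvalues: λₙ = 2n²π²/1.9² - 1.
First three modes:
  n=1: λ₁ = 2π²/1.9² - 1 ≈ 4.468
  n=2: λ₂ = 8π²/1.9² - 1 ≈ 20.872
  n=3: λ₃ = 18π²/1.9² - 1 ≈ 48.211
Since 2π²/1.9² ≈ 5.468 > 1, all λₙ > 0.
The n=1 mode decays slowest → dominates as t → ∞.
Asymptotic: φ ~ c₁ sin(πx/1.9) e^{-λ₁t} with decay rate λ₁ ≈ 4.468.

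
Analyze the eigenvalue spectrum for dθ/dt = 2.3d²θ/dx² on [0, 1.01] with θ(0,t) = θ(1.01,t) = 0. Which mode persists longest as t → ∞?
Eigenvalues: λₙ = 2.3n²π²/1.01².
First three modes:
  n=1: λ₁ = 2.3π²/1.01² ≈ 22.253
  n=2: λ₂ = 9.2π²/1.01² ≈ 89.011 (4× faster decay)
  n=3: λ₃ = 20.7π²/1.01² ≈ 200.275 (9× faster decay)
As t → ∞, higher modes decay exponentially faster. The n=1 mode dominates: θ ~ c₁ sin(πx/1.01) e^{-λ₁t}.
Decay rate: λ₁ = 2.3π²/1.01² ≈ 22.253.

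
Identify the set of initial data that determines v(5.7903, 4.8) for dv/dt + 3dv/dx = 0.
A single point: x = -8.6097. The characteristic through (5.7903, 4.8) is x - 3t = const, so x = 5.7903 - 3·4.8 = -8.6097.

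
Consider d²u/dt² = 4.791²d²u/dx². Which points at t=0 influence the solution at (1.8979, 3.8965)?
Domain of dependence: [-16.7702315, 20.5660315]. Signals travel at speed 4.791, so data within |x - 1.8979| ≤ 4.791·3.8965 = 18.6681315 can reach the point.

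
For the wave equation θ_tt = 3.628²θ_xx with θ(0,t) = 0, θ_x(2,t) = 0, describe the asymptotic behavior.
θ oscillates (no decay). Energy is conserved; the solution oscillates indefinitely as standing waves.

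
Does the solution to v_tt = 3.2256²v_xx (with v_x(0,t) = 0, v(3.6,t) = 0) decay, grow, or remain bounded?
v oscillates (no decay). Energy is conserved; the solution oscillates indefinitely as standing waves.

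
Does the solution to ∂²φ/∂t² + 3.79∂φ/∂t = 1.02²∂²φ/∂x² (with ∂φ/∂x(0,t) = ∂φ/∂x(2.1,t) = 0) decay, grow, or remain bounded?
φ → constant (steady state). Damping (γ=3.79) dissipates the nonconstant modes; with Neumann BCs the spatial average obeys M''+γM'=0 and tends to a finite limit.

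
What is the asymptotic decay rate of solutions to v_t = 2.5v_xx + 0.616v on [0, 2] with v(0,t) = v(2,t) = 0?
Eigenvalues: λₙ = 2.5n²π²/2² - 0.616.
First three modes:
  n=1: λ₁ = 2.5π²/2² - 0.616 ≈ 5.553
  n=2: λ₂ = 10π²/2² - 0.616 ≈ 24.058
  n=3: λ₃ = 22.5π²/2² - 0.616 ≈ 54.901
Since 2.5π²/2² ≈ 6.169 > 0.616, all λₙ > 0.
The n=1 mode decays slowest → dominates as t → ∞.
Asymptotic: v ~ c₁ sin(πx/2) e^{-λ₁t} with decay rate λ₁ ≈ 5.553.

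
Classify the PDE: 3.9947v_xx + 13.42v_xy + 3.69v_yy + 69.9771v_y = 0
A = 3.9947, B = 13.42, C = 3.69. Discriminant B² - 4AC = 121.134628. Since 121.134628 > 0, hyperbolic.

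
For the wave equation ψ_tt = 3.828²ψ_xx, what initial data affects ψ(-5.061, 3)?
Domain of dependence: [-16.545, 6.423]. Signals travel at speed 3.828, so data within |x - -5.061| ≤ 3.828·3 = 11.484 can reach the point.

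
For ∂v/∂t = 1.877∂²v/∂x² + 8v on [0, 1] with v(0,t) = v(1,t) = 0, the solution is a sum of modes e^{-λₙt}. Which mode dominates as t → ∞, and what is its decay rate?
Eigenvalues: λₙ = 1.877n²π²/1² - 8.
First three modes:
  n=1: λ₁ = 1.877π² - 8 ≈ 10.525
  n=2: λ₂ = 7.508π² - 8 ≈ 66.101
  n=3: λ₃ = 16.893π² - 8 ≈ 158.727
Since 1.877π² ≈ 18.525 > 8, all λₙ > 0.
The n=1 mode decays slowest → dominates as t → ∞.
Asymptotic: v ~ c₁ sin(πx/1) e^{-λ₁t} with decay rate λ₁ ≈ 10.525.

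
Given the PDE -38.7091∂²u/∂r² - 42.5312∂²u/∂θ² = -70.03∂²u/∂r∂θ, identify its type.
Rewriting in standard form: -38.7091∂²u/∂r² + 70.03∂²u/∂r∂θ - 42.5312∂²u/∂θ² = 0. The second-order coefficients are A = -38.7091, B = 70.03, C = -42.5312. Since B² - 4AC = -1681.17699568 < 0, this is an elliptic PDE.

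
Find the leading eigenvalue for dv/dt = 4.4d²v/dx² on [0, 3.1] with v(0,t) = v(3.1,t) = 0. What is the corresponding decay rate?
Eigenvalues: λₙ = 4.4n²π²/3.1².
First three modes:
  n=1: λ₁ = 4.4π²/3.1² ≈ 4.519
  n=2: λ₂ = 17.6π²/3.1² ≈ 18.075 (4× faster decay)
  n=3: λ₃ = 39.6π²/3.1² ≈ 40.67 (9× faster decay)
As t → ∞, higher modes decay exponentially faster. The n=1 mode dominates: v ~ c₁ sin(πx/3.1) e^{-λ₁t}.
Decay rate: λ₁ = 4.4π²/3.1² ≈ 4.519.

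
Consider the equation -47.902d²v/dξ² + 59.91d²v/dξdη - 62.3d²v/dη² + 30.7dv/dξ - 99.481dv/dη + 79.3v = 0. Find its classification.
Elliptic. (A = -47.902, B = 59.91, C = -62.3 gives B² - 4AC = -8347.9703.)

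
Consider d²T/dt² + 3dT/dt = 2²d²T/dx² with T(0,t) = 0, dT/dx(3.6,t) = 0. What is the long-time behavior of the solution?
As t → ∞, T → 0. Damping (γ=3) dissipates energy; oscillations decay exponentially.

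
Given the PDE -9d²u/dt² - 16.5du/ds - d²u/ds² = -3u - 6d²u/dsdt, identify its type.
Rewriting in standard form: -d²u/ds² + 6d²u/dsdt - 9d²u/dt² - 16.5du/ds + 3u = 0. The second-order coefficients are A = -1, B = 6, C = -9. Since B² - 4AC = 0 = 0, this is a parabolic PDE.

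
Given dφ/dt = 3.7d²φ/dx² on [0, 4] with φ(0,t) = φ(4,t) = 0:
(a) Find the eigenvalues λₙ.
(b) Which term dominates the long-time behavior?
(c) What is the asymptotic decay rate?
Eigenvalues: λₙ = 3.7n²π²/4².
First three modes:
  n=1: λ₁ = 3.7π²/4² ≈ 2.282
  n=2: λ₂ = 14.8π²/4² ≈ 9.129 (4× faster decay)
  n=3: λ₃ = 33.3π²/4² ≈ 20.541 (9× faster decay)
As t → ∞, higher modes decay exponentially faster. The n=1 mode dominates: φ ~ c₁ sin(πx/4) e^{-λ₁t}.
Decay rate: λ₁ = 3.7π²/4² ≈ 2.282.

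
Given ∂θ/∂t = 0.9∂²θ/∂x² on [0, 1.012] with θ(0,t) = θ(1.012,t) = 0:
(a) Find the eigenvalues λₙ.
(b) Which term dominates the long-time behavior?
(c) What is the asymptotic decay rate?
Eigenvalues: λₙ = 0.9n²π²/1.012².
First three modes:
  n=1: λ₁ = 0.9π²/1.012² ≈ 8.673
  n=2: λ₂ = 3.6π²/1.012² ≈ 34.693 (4× faster decay)
  n=3: λ₃ = 8.1π²/1.012² ≈ 78.059 (9× faster decay)
As t → ∞, higher modes decay exponentially faster. The n=1 mode dominates: θ ~ c₁ sin(πx/1.012) e^{-λ₁t}.
Decay rate: λ₁ = 0.9π²/1.012² ≈ 8.673.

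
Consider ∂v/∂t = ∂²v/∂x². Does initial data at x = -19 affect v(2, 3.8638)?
Yes, for any finite x. The heat equation has infinite propagation speed, so all initial data affects all points at any t > 0.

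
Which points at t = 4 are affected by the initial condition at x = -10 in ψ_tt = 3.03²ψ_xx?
Domain of influence: [-22.12, 2.12]. Data at x = -10 spreads outward at speed 3.03.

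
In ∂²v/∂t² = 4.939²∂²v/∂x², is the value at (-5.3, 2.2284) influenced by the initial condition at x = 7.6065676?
No. The domain of dependence is [-16.3060676, 5.7060676], and 7.6065676 is outside this interval.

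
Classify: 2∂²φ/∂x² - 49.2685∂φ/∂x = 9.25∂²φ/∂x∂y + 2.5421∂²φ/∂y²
Rewriting in standard form: 2∂²φ/∂x² - 9.25∂²φ/∂x∂y - 2.5421∂²φ/∂y² - 49.2685∂φ/∂x = 0. Hyperbolic (discriminant = 105.8993).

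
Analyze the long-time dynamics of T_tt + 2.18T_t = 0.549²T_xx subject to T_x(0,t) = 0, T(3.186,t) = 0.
Long-time behavior: T → 0. Damping (γ=2.18) dissipates energy; oscillations decay exponentially.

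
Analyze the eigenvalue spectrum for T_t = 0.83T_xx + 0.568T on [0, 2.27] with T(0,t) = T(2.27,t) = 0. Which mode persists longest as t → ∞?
Eigenvalues: λₙ = 0.83n²π²/2.27² - 0.568.
First three modes:
  n=1: λ₁ = 0.83π²/2.27² - 0.568 ≈ 1.022
  n=2: λ₂ = 3.32π²/2.27² - 0.568 ≈ 5.791
  n=3: λ₃ = 7.47π²/2.27² - 0.568 ≈ 13.74
Since 0.83π²/2.27² ≈ 1.59 > 0.568, all λₙ > 0.
The n=1 mode decays slowest → dominates as t → ∞.
Asymptotic: T ~ c₁ sin(πx/2.27) e^{-λ₁t} with decay rate λ₁ ≈ 1.022.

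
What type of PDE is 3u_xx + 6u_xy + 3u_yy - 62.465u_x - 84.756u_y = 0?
With A = 3, B = 6, C = 3, the discriminant is 0. This is a parabolic PDE.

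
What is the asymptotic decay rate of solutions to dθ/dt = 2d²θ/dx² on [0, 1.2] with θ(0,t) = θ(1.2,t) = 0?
Eigenvalues: λₙ = 2n²π²/1.2².
First three modes:
  n=1: λ₁ = 2π²/1.2² ≈ 13.708
  n=2: λ₂ = 8π²/1.2² ≈ 54.831 (4× faster decay)
  n=3: λ₃ = 18π²/1.2² ≈ 123.37 (9× faster decay)
As t → ∞, higher modes decay exponentially faster. The n=1 mode dominates: θ ~ c₁ sin(πx/1.2) e^{-λ₁t}.
Decay rate: λ₁ = 2π²/1.2² ≈ 13.708.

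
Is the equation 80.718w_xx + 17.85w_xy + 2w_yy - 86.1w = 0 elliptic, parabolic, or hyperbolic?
Computing B² - 4AC with A = 80.718, B = 17.85, C = 2: discriminant = -327.1215 (negative). Answer: elliptic.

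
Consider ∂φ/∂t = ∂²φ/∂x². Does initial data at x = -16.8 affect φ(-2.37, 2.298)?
Yes, for any finite x. The heat equation has infinite propagation speed, so all initial data affects all points at any t > 0.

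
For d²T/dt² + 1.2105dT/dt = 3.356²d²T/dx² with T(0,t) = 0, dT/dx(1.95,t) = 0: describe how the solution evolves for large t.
T → 0. Damping (γ=1.2105) dissipates energy; oscillations decay exponentially.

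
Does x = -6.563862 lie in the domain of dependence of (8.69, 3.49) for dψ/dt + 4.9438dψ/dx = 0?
No. Only data at x = -8.563862 affects (8.69, 3.49). Advection has one-way propagation along characteristics.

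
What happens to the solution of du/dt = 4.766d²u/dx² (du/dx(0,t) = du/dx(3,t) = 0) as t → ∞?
u → constant (steady state). Heat is conserved (no flux at boundaries); solution approaches the spatial average.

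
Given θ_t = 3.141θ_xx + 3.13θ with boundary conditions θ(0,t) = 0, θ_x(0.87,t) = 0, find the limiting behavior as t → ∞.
θ → 0. Diffusion dominates reaction (r=3.13 < κπ²/(4L²)≈10.24); solution decays.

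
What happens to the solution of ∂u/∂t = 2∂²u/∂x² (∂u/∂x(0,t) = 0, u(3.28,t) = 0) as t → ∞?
u → 0. Heat escapes through the Dirichlet boundary.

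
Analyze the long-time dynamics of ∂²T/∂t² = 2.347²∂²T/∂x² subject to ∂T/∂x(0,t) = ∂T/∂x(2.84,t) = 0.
Long-time behavior: T oscillates about a mean that drifts linearly in t (generically unbounded; no decay). There is no damping, so the nonconstant modes persist as standing waves (energy conserved, no decay). But with Neumann conditions at both ends the constant mode has eigenvalue 0: the spatial mean M(t) of T satisfies M'' = 0, so M(t) = M(0) + M'(0)·t. Unless the initial velocity has zero mean (∫T_t(x,0)dx = 0), the solution grows linearly in t (unbounded, though not exponentially); if it does have zero mean, the solution stays bounded and simply oscillates.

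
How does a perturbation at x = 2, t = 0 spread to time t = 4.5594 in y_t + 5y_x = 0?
At x = 24.797. The characteristic carries data from (2, 0) to (24.797, 4.5594).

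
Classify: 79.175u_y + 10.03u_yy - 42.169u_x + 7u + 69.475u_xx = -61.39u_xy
Rewriting in standard form: 69.475u_xx + 61.39u_xy + 10.03u_yy - 42.169u_x + 79.175u_y + 7u = 0. Hyperbolic (discriminant = 981.3951).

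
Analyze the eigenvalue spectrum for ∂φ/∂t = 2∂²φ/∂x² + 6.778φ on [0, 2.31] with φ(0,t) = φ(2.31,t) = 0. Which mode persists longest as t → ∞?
Eigenvalues: λₙ = 2n²π²/2.31² - 6.778.
First three modes:
  n=1: λ₁ = 2π²/2.31² - 6.778 ≈ -3.079
  n=2: λ₂ = 8π²/2.31² - 6.778 ≈ 8.019
  n=3: λ₃ = 18π²/2.31² - 6.778 ≈ 26.515
Since 2π²/2.31² ≈ 3.699 < 6.778, λ₁ < 0.
The n=1 mode grows fastest (−λₙ is largest for n=1) → dominates.
Asymptotic: φ ~ c₁ sin(πx/2.31) e^{3.079t} (exponential growth at rate −λ₁ ≈ 3.079).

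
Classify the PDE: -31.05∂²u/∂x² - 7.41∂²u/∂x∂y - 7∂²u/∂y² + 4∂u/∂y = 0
A = -31.05, B = -7.41, C = -7. Discriminant B² - 4AC = -814.4919. Since -814.4919 < 0, elliptic.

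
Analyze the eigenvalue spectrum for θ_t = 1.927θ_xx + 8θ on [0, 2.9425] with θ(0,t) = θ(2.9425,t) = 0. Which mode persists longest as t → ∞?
Eigenvalues: λₙ = 1.927n²π²/2.9425² - 8.
First three modes:
  n=1: λ₁ = 1.927π²/2.9425² - 8 ≈ -5.803
  n=2: λ₂ = 7.708π²/2.9425² - 8 ≈ 0.786
  n=3: λ₃ = 17.343π²/2.9425² - 8 ≈ 11.769
Since 1.927π²/2.9425² ≈ 2.197 < 8, λ₁ < 0.
The n=1 mode grows fastest (−λₙ is largest for n=1) → dominates.
Asymptotic: θ ~ c₁ sin(πx/2.9425) e^{5.803t} (exponential growth at rate −λ₁ ≈ 5.803).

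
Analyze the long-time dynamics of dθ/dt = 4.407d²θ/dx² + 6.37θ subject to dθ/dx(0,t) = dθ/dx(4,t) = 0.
Long-time behavior: θ grows unboundedly. With Neumann BCs the constant mode has diffusion eigenvalue 0, so any r > 0 makes it grow like e^(6.37t); solution grows exponentially.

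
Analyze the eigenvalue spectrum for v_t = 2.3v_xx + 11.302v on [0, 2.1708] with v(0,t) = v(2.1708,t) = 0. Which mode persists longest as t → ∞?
Eigenvalues: λₙ = 2.3n²π²/2.1708² - 11.302.
First three modes:
  n=1: λ₁ = 2.3π²/2.1708² - 11.302 ≈ -6.485
  n=2: λ₂ = 9.2π²/2.1708² - 11.302 ≈ 7.967
  n=3: λ₃ = 20.7π²/2.1708² - 11.302 ≈ 32.052
Since 2.3π²/2.1708² ≈ 4.817 < 11.302, λ₁ < 0.
The n=1 mode grows fastest (−λₙ is largest for n=1) → dominates.
Asymptotic: v ~ c₁ sin(πx/2.1708) e^{6.485t} (exponential growth at rate −λ₁ ≈ 6.485).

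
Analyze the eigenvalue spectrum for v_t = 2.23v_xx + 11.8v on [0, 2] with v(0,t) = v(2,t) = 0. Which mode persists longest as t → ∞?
Eigenvalues: λₙ = 2.23n²π²/2² - 11.8.
First three modes:
  n=1: λ₁ = 2.23π²/2² - 11.8 ≈ -6.298
  n=2: λ₂ = 8.92π²/2² - 11.8 ≈ 10.209
  n=3: λ₃ = 20.07π²/2² - 11.8 ≈ 37.721
Since 2.23π²/2² ≈ 5.502 < 11.8, λ₁ < 0.
The n=1 mode grows fastest (−λₙ is largest for n=1) → dominates.
Asymptotic: v ~ c₁ sin(πx/2) e^{6.298t} (exponential growth at rate −λ₁ ≈ 6.298).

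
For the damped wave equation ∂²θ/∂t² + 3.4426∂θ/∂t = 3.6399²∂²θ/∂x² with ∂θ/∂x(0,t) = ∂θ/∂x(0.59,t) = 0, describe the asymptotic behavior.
θ → constant (steady state). Damping (γ=3.4426) dissipates the nonconstant modes; with Neumann BCs the spatial average obeys M''+γM'=0 and tends to a finite limit.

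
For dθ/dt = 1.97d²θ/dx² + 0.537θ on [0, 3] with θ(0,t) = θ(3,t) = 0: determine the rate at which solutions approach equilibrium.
Eigenvalues: λₙ = 1.97n²π²/3² - 0.537.
First three modes:
  n=1: λ₁ = 1.97π²/3² - 0.537 ≈ 1.623
  n=2: λ₂ = 7.88π²/3² - 0.537 ≈ 8.104
  n=3: λ₃ = 17.73π²/3² - 0.537 ≈ 18.906
Since 1.97π²/3² ≈ 2.16 > 0.537, all λₙ > 0.
The n=1 mode decays slowest → dominates as t → ∞.
Asymptotic: θ ~ c₁ sin(πx/3) e^{-λ₁t} with decay rate λ₁ ≈ 1.623.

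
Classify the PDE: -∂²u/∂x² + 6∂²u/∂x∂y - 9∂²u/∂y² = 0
A = -1, B = 6, C = -9. Discriminant B² - 4AC = 0. Since 0 = 0, parabolic.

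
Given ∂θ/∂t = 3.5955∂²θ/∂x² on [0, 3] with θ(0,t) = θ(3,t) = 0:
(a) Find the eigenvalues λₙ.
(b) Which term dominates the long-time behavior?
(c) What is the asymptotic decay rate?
Eigenvalues: λₙ = 3.5955n²π²/3².
First three modes:
  n=1: λ₁ = 3.5955π²/3² ≈ 3.943
  n=2: λ₂ = 14.382π²/3² ≈ 15.772 (4× faster decay)
  n=3: λ₃ = 32.3595π²/3² ≈ 35.486 (9× faster decay)
As t → ∞, higher modes decay exponentially faster. The n=1 mode dominates: θ ~ c₁ sin(πx/3) e^{-λ₁t}.
Decay rate: λ₁ = 3.5955π²/3² ≈ 3.943.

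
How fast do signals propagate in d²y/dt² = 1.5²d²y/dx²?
Speed = 1.5. Information travels along characteristics x = x₀ ± 1.5t.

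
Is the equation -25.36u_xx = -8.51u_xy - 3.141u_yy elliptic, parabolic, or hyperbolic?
Rewriting in standard form: -25.36u_xx + 8.51u_xy + 3.141u_yy = 0. Computing B² - 4AC with A = -25.36, B = 8.51, C = 3.141: discriminant = 391.04314 (positive). Answer: hyperbolic.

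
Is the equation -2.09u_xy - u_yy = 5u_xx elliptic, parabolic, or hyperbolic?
Rewriting in standard form: -5u_xx - 2.09u_xy - u_yy = 0. Computing B² - 4AC with A = -5, B = -2.09, C = -1: discriminant = -15.6319 (negative). Answer: elliptic.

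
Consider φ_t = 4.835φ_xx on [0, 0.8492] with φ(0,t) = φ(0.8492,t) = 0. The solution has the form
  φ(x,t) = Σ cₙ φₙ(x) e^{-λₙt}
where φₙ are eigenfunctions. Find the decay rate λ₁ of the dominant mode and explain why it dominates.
Eigenvalues: λₙ = 4.835n²π²/0.8492².
First three modes:
  n=1: λ₁ = 4.835π²/0.8492² ≈ 66.172
  n=2: λ₂ = 19.34π²/0.8492² ≈ 264.689 (4× faster decay)
  n=3: λ₃ = 43.515π²/0.8492² ≈ 595.551 (9× faster decay)
As t → ∞, higher modes decay exponentially faster. The n=1 mode dominates: φ ~ c₁ sin(πx/0.8492) e^{-λ₁t}.
Decay rate: λ₁ = 4.835π²/0.8492² ≈ 66.172.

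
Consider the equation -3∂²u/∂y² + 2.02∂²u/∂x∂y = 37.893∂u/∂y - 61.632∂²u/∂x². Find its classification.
Rewriting in standard form: 61.632∂²u/∂x² + 2.02∂²u/∂x∂y - 3∂²u/∂y² - 37.893∂u/∂y = 0. Hyperbolic. (A = 61.632, B = 2.02, C = -3 gives B² - 4AC = 743.6644.)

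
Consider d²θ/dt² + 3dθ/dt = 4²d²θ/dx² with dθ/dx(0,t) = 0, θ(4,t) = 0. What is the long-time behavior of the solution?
As t → ∞, θ → 0. Damping (γ=3) dissipates energy; oscillations decay exponentially.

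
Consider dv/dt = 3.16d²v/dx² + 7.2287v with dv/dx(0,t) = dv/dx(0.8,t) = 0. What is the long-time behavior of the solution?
As t → ∞, v grows unboundedly. With Neumann BCs the constant mode has diffusion eigenvalue 0, so any r > 0 makes it grow like e^(7.2287t); solution grows exponentially.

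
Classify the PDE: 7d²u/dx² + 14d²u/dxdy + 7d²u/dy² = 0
A = 7, B = 14, C = 7. Discriminant B² - 4AC = 0. Since 0 = 0, parabolic.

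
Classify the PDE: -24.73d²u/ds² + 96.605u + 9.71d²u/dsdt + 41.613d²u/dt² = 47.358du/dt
Rewriting in standard form: -24.73d²u/ds² + 9.71d²u/dsdt + 41.613d²u/dt² - 47.358du/dt + 96.605u = 0. A = -24.73, B = 9.71, C = 41.613. Discriminant B² - 4AC = 4210.64206. Since 4210.64206 > 0, hyperbolic.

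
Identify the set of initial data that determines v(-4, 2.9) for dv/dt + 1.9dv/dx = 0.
A single point: x = -9.51. The characteristic through (-4, 2.9) is x - 1.9t = const, so x = -4 - 1.9·2.9 = -9.51.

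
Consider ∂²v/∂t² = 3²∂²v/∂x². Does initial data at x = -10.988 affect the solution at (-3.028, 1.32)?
No. The domain of dependence is [-6.988, 0.932], and -10.988 is outside this interval.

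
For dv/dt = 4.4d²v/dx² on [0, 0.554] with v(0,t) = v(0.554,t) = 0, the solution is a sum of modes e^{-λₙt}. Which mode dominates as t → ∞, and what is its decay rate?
Eigenvalues: λₙ = 4.4n²π²/0.554².
First three modes:
  n=1: λ₁ = 4.4π²/0.554² ≈ 141.492
  n=2: λ₂ = 17.6π²/0.554² ≈ 565.969 (4× faster decay)
  n=3: λ₃ = 39.6π²/0.554² ≈ 1273.431 (9× faster decay)
As t → ∞, higher modes decay exponentially faster. The n=1 mode dominates: v ~ c₁ sin(πx/0.554) e^{-λ₁t}.
Decay rate: λ₁ = 4.4π²/0.554² ≈ 141.492.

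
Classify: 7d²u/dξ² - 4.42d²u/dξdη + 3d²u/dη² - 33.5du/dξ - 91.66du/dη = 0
Elliptic (discriminant = -64.4636).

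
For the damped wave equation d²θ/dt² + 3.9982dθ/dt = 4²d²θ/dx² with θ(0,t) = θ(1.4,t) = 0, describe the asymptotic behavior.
θ → 0. Damping (γ=3.9982) dissipates energy; oscillations decay exponentially.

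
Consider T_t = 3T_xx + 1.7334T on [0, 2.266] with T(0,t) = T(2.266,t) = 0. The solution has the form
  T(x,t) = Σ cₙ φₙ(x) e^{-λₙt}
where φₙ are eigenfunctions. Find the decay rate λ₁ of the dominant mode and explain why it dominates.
Eigenvalues: λₙ = 3n²π²/2.266² - 1.7334.
First three modes:
  n=1: λ₁ = 3π²/2.266² - 1.7334 ≈ 4.033
  n=2: λ₂ = 12π²/2.266² - 1.7334 ≈ 21.332
  n=3: λ₃ = 27π²/2.266² - 1.7334 ≈ 50.164
Since 3π²/2.266² ≈ 5.766 > 1.7334, all λₙ > 0.
The n=1 mode decays slowest → dominates as t → ∞.
Asymptotic: T ~ c₁ sin(πx/2.266) e^{-λ₁t} with decay rate λ₁ ≈ 4.033.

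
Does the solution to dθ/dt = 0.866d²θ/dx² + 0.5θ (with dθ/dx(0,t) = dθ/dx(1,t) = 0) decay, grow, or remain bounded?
θ grows unboundedly. With Neumann BCs the constant mode has diffusion eigenvalue 0, so any r > 0 makes it grow like e^(0.5t); solution grows exponentially.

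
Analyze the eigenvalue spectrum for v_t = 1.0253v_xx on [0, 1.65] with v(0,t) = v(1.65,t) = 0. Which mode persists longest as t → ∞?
Eigenvalues: λₙ = 1.0253n²π²/1.65².
First three modes:
  n=1: λ₁ = 1.0253π²/1.65² ≈ 3.717
  n=2: λ₂ = 4.1012π²/1.65² ≈ 14.868 (4× faster decay)
  n=3: λ₃ = 9.2277π²/1.65² ≈ 33.452 (9× faster decay)
As t → ∞, higher modes decay exponentially faster. The n=1 mode dominates: v ~ c₁ sin(πx/1.65) e^{-λ₁t}.
Decay rate: λ₁ = 1.0253π²/1.65² ≈ 3.717.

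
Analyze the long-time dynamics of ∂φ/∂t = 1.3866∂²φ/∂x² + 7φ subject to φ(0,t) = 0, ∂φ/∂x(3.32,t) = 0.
Long-time behavior: φ grows unboundedly. Reaction dominates diffusion (r=7 > κπ²/(4L²)≈0.31); solution grows exponentially.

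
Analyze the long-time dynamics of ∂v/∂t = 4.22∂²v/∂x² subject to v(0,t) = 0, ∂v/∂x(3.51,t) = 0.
Long-time behavior: v → 0. Heat escapes through the Dirichlet boundary.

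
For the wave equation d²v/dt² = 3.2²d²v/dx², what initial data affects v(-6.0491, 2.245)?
Domain of dependence: [-13.2331, 1.1349]. Signals travel at speed 3.2, so data within |x - -6.0491| ≤ 3.2·2.245 = 7.184 can reach the point.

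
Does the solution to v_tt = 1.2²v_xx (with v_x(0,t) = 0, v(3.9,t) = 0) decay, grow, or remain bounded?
v oscillates (no decay). Energy is conserved; the solution oscillates indefinitely as standing waves.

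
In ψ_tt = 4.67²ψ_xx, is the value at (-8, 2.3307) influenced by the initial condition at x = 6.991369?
No. The domain of dependence is [-18.884369, 2.884369], and 6.991369 is outside this interval.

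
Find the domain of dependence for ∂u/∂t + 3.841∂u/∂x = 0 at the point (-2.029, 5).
A single point: x = -21.234. The characteristic through (-2.029, 5) is x - 3.841t = const, so x = -2.029 - 3.841·5 = -21.234.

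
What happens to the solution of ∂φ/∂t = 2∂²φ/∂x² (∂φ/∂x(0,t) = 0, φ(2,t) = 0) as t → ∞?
φ → 0. Heat escapes through the Dirichlet boundary.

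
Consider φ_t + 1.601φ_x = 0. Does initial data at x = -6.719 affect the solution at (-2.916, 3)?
No. Only data at x = -7.719 affects (-2.916, 3). Advection has one-way propagation along characteristics.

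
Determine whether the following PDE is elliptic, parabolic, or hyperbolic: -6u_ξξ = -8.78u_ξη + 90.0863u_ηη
Rewriting in standard form: -6u_ξξ + 8.78u_ξη - 90.0863u_ηη = 0. Coefficients: A = -6, B = 8.78, C = -90.0863. B² - 4AC = -2084.9828, which is negative, so the equation is elliptic.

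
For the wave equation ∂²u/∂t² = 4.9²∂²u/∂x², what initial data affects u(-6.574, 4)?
Domain of dependence: [-26.174, 13.026]. Signals travel at speed 4.9, so data within |x - -6.574| ≤ 4.9·4 = 19.6 can reach the point.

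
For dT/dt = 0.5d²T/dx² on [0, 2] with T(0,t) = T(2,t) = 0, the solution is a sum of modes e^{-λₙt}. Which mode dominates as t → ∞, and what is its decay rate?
Eigenvalues: λₙ = 0.5n²π²/2².
First three modes:
  n=1: λ₁ = 0.5π²/2² ≈ 1.234
  n=2: λ₂ = 2π²/2² ≈ 4.935 (4× faster decay)
  n=3: λ₃ = 4.5π²/2² ≈ 11.103 (9× faster decay)
As t → ∞, higher modes decay exponentially faster. The n=1 mode dominates: T ~ c₁ sin(πx/2) e^{-λ₁t}.
Decay rate: λ₁ = 0.5π²/2² ≈ 1.234.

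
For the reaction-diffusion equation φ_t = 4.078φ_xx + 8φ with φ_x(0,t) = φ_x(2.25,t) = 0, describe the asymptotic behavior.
φ grows unboundedly. With Neumann BCs the constant mode has diffusion eigenvalue 0, so any r > 0 makes it grow like e^(8t); solution grows exponentially.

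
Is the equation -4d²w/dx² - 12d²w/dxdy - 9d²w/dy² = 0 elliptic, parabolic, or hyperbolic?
Computing B² - 4AC with A = -4, B = -12, C = -9: discriminant = 0 (zero). Answer: parabolic.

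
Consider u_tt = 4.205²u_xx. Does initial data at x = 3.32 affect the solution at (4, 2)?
Yes. The domain of dependence is [-4.41, 12.41], and 3.32 ∈ [-4.41, 12.41].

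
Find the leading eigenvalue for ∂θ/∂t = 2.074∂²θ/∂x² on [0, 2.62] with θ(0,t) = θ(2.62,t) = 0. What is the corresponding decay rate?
Eigenvalues: λₙ = 2.074n²π²/2.62².
First three modes:
  n=1: λ₁ = 2.074π²/2.62² ≈ 2.982
  n=2: λ₂ = 8.296π²/2.62² ≈ 11.928 (4× faster decay)
  n=3: λ₃ = 18.666π²/2.62² ≈ 26.838 (9× faster decay)
As t → ∞, higher modes decay exponentially faster. The n=1 mode dominates: θ ~ c₁ sin(πx/2.62) e^{-λ₁t}.
Decay rate: λ₁ = 2.074π²/2.62² ≈ 2.982.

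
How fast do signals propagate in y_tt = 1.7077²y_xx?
Speed = 1.7077. Information travels along characteristics x = x₀ ± 1.7077t.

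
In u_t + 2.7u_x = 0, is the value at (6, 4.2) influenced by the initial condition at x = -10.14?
No. Only data at x = -5.34 affects (6, 4.2). Advection has one-way propagation along characteristics.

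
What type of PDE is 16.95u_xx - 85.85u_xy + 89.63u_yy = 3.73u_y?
Rewriting in standard form: 16.95u_xx - 85.85u_xy + 89.63u_yy - 3.73u_y = 0. With A = 16.95, B = -85.85, C = 89.63, the discriminant is 1293.3085. This is a hyperbolic PDE.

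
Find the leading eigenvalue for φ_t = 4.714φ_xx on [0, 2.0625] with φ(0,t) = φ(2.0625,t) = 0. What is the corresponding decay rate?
Eigenvalues: λₙ = 4.714n²π²/2.0625².
First three modes:
  n=1: λ₁ = 4.714π²/2.0625² ≈ 10.937
  n=2: λ₂ = 18.856π²/2.0625² ≈ 43.748 (4× faster decay)
  n=3: λ₃ = 42.426π²/2.0625² ≈ 98.434 (9× faster decay)
As t → ∞, higher modes decay exponentially faster. The n=1 mode dominates: φ ~ c₁ sin(πx/2.0625) e^{-λ₁t}.
Decay rate: λ₁ = 4.714π²/2.0625² ≈ 10.937.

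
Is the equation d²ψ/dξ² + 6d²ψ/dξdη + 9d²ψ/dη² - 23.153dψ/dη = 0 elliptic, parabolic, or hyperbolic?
Computing B² - 4AC with A = 1, B = 6, C = 9: discriminant = 0 (zero). Answer: parabolic.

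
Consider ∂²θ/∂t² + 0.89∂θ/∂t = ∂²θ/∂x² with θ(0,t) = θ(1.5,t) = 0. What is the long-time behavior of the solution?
As t → ∞, θ → 0. Damping (γ=0.89) dissipates energy; oscillations decay exponentially.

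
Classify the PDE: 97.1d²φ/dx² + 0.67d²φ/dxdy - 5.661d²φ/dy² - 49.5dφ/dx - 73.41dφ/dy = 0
A = 97.1, B = 0.67, C = -5.661. Discriminant B² - 4AC = 2199.1813. Since 2199.1813 > 0, hyperbolic.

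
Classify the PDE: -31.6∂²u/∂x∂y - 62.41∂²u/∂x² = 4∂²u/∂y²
Rewriting in standard form: -62.41∂²u/∂x² - 31.6∂²u/∂x∂y - 4∂²u/∂y² = 0. A = -62.41, B = -31.6, C = -4. Discriminant B² - 4AC = 0. Since 0 = 0, parabolic.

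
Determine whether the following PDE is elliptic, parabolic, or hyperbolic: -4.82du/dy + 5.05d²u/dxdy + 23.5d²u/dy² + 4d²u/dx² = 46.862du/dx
Rewriting in standard form: 4d²u/dx² + 5.05d²u/dxdy + 23.5d²u/dy² - 46.862du/dx - 4.82du/dy = 0. Coefficients: A = 4, B = 5.05, C = 23.5. B² - 4AC = -350.4975, which is negative, so the equation is elliptic.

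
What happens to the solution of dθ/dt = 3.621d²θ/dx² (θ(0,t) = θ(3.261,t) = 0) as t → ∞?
θ → 0. Heat diffuses out through both boundaries.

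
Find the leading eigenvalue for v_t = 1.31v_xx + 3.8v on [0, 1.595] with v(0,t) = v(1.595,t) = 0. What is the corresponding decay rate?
Eigenvalues: λₙ = 1.31n²π²/1.595² - 3.8.
First three modes:
  n=1: λ₁ = 1.31π²/1.595² - 3.8 ≈ 1.282
  n=2: λ₂ = 5.24π²/1.595² - 3.8 ≈ 16.529
  n=3: λ₃ = 11.79π²/1.595² - 3.8 ≈ 41.94
Since 1.31π²/1.595² ≈ 5.082 > 3.8, all λₙ > 0.
The n=1 mode decays slowest → dominates as t → ∞.
Asymptotic: v ~ c₁ sin(πx/1.595) e^{-λ₁t} with decay rate λ₁ ≈ 1.282.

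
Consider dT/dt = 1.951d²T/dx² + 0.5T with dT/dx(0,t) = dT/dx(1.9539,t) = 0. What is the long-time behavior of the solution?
As t → ∞, T grows unboundedly. With Neumann BCs the constant mode has diffusion eigenvalue 0, so any r > 0 makes it grow like e^(0.5t); solution grows exponentially.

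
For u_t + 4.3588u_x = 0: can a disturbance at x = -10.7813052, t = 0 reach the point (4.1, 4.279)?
No. Only data at x = -14.5513052 affects (4.1, 4.279). Advection has one-way propagation along characteristics.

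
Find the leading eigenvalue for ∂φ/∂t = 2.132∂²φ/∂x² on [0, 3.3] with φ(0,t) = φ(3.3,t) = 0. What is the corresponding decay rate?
Eigenvalues: λₙ = 2.132n²π²/3.3².
First three modes:
  n=1: λ₁ = 2.132π²/3.3² ≈ 1.932
  n=2: λ₂ = 8.528π²/3.3² ≈ 7.729 (4× faster decay)
  n=3: λ₃ = 19.188π²/3.3² ≈ 17.39 (9× faster decay)
As t → ∞, higher modes decay exponentially faster. The n=1 mode dominates: φ ~ c₁ sin(πx/3.3) e^{-λ₁t}.
Decay rate: λ₁ = 2.132π²/3.3² ≈ 1.932.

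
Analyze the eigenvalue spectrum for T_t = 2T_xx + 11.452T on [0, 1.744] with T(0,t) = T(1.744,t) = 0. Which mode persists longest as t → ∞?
Eigenvalues: λₙ = 2n²π²/1.744² - 11.452.
First three modes:
  n=1: λ₁ = 2π²/1.744² - 11.452 ≈ -4.962
  n=2: λ₂ = 8π²/1.744² - 11.452 ≈ 14.508
  n=3: λ₃ = 18π²/1.744² - 11.452 ≈ 46.957
Since 2π²/1.744² ≈ 6.49 < 11.452, λ₁ < 0.
The n=1 mode grows fastest (−λₙ is largest for n=1) → dominates.
Asymptotic: T ~ c₁ sin(πx/1.744) e^{4.962t} (exponential growth at rate −λ₁ ≈ 4.962).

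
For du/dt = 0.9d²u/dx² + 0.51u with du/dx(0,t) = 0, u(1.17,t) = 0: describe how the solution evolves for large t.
u → 0. Diffusion dominates reaction (r=0.51 < κπ²/(4L²)≈1.62); solution decays.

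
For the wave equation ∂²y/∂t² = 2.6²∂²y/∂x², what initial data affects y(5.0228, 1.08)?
Domain of dependence: [2.2148, 7.8308]. Signals travel at speed 2.6, so data within |x - 5.0228| ≤ 2.6·1.08 = 2.808 can reach the point.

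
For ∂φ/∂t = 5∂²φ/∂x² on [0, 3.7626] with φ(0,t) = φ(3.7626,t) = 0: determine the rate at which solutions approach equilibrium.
Eigenvalues: λₙ = 5n²π²/3.7626².
First three modes:
  n=1: λ₁ = 5π²/3.7626² ≈ 3.486
  n=2: λ₂ = 20π²/3.7626² ≈ 13.943 (4× faster decay)
  n=3: λ₃ = 45π²/3.7626² ≈ 31.372 (9× faster decay)
As t → ∞, higher modes decay exponentially faster. The n=1 mode dominates: φ ~ c₁ sin(πx/3.7626) e^{-λ₁t}.
Decay rate: λ₁ = 5π²/3.7626² ≈ 3.486.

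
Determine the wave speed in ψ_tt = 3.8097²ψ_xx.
Speed = 3.8097. Information travels along characteristics x = x₀ ± 3.8097t.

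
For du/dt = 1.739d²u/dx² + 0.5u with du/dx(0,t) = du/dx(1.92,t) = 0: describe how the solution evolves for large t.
u grows unboundedly. With Neumann BCs the constant mode has diffusion eigenvalue 0, so any r > 0 makes it grow like e^(0.5t); solution grows exponentially.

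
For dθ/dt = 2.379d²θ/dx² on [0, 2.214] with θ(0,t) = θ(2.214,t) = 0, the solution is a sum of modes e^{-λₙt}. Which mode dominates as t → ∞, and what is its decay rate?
Eigenvalues: λₙ = 2.379n²π²/2.214².
First three modes:
  n=1: λ₁ = 2.379π²/2.214² ≈ 4.79
  n=2: λ₂ = 9.516π²/2.214² ≈ 19.16 (4× faster decay)
  n=3: λ₃ = 21.411π²/2.214² ≈ 43.11 (9× faster decay)
As t → ∞, higher modes decay exponentially faster. The n=1 mode dominates: θ ~ c₁ sin(πx/2.214) e^{-λ₁t}.
Decay rate: λ₁ = 2.379π²/2.214² ≈ 4.79.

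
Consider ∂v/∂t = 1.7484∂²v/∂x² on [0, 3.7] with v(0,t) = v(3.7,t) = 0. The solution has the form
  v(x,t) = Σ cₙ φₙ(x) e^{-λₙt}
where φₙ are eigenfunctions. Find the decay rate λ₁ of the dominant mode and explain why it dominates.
Eigenvalues: λₙ = 1.7484n²π²/3.7².
First three modes:
  n=1: λ₁ = 1.7484π²/3.7² ≈ 1.26
  n=2: λ₂ = 6.9936π²/3.7² ≈ 5.042 (4× faster decay)
  n=3: λ₃ = 15.7356π²/3.7² ≈ 11.344 (9× faster decay)
As t → ∞, higher modes decay exponentially faster. The n=1 mode dominates: v ~ c₁ sin(πx/3.7) e^{-λ₁t}.
Decay rate: λ₁ = 1.7484π²/3.7² ≈ 1.26.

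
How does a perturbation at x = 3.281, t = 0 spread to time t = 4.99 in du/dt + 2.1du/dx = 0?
At x = 13.76. The characteristic carries data from (3.281, 0) to (13.76, 4.99).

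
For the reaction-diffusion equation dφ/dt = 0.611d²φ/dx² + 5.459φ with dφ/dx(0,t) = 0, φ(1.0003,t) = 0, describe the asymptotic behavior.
φ grows unboundedly. Reaction dominates diffusion (r=5.459 > κπ²/(4L²)≈1.51); solution grows exponentially.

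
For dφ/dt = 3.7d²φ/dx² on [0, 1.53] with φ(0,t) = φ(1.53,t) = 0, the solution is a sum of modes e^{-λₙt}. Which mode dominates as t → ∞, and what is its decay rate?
Eigenvalues: λₙ = 3.7n²π²/1.53².
First three modes:
  n=1: λ₁ = 3.7π²/1.53² ≈ 15.6
  n=2: λ₂ = 14.8π²/1.53² ≈ 62.399 (4× faster decay)
  n=3: λ₃ = 33.3π²/1.53² ≈ 140.398 (9× faster decay)
As t → ∞, higher modes decay exponentially faster. The n=1 mode dominates: φ ~ c₁ sin(πx/1.53) e^{-λ₁t}.
Decay rate: λ₁ = 3.7π²/1.53² ≈ 15.6.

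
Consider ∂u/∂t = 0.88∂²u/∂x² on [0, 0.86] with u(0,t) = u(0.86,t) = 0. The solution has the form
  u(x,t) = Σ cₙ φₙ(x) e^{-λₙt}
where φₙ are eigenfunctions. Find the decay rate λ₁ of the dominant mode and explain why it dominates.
Eigenvalues: λₙ = 0.88n²π²/0.86².
First three modes:
  n=1: λ₁ = 0.88π²/0.86² ≈ 11.743
  n=2: λ₂ = 3.52π²/0.86² ≈ 46.973 (4× faster decay)
  n=3: λ₃ = 7.92π²/0.86² ≈ 105.689 (9× faster decay)
As t → ∞, higher modes decay exponentially faster. The n=1 mode dominates: u ~ c₁ sin(πx/0.86) e^{-λ₁t}.
Decay rate: λ₁ = 0.88π²/0.86² ≈ 11.743.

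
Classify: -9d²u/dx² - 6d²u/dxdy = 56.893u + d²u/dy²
Rewriting in standard form: -9d²u/dx² - 6d²u/dxdy - d²u/dy² - 56.893u = 0. Parabolic (discriminant = 0).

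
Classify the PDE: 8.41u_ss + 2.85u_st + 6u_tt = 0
A = 8.41, B = 2.85, C = 6. Discriminant B² - 4AC = -193.7175. Since -193.7175 < 0, elliptic.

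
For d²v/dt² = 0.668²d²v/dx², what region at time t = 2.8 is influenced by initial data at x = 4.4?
Domain of influence: [2.5296, 6.2704]. Data at x = 4.4 spreads outward at speed 0.668.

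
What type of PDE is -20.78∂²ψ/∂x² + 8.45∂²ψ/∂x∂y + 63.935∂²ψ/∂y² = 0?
With A = -20.78, B = 8.45, C = 63.935, the discriminant is 5385.6797. This is a hyperbolic PDE.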